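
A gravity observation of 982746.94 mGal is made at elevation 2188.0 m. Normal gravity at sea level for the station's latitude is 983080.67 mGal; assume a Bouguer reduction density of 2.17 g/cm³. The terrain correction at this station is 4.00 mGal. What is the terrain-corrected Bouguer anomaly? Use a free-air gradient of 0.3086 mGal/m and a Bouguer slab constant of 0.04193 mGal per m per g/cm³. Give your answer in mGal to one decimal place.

Free-air correction = 0.3086 × 2188.0 = 675.22 mGal
Free-air anomaly = 982746.94 − 983080.67 + (675.22) = 341.49 mGal
Bouguer slab correction = 0.04193 × 2.17 × 2188.0 = 199.08 mGal
Simple Bouguer anomaly = 341.49 − (199.08) = 142.41 mGal
Complete Bouguer anomaly = 142.41 + 4.00 = 146.41 mGal

146.4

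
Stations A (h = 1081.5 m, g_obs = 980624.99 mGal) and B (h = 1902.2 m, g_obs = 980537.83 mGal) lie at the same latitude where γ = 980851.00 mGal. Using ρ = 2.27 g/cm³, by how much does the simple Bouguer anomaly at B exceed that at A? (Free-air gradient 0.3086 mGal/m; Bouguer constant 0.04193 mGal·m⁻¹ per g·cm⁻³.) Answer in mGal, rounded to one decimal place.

88.0

Δg_SB(A) = 980624.99 − 980851.00 + 0.3086×1081.5 − 0.04193×2.27×1081.5 = 4.80 mGal
Δg_SB(B) = 980537.83 − 980851.00 + 0.3086×1902.2 − 0.04193×2.27×1902.2 = 92.80 mGal
Difference = 92.80 − (4.80) = 88.00 mGal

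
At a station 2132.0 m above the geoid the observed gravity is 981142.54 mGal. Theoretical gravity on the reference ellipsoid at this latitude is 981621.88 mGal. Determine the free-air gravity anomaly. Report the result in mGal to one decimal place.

178.6

Free-air correction = 0.3086 × 2132.0 = 657.94 mGal
Free-air anomaly = 981142.54 − 981621.88 + (657.94) = 178.60 mGal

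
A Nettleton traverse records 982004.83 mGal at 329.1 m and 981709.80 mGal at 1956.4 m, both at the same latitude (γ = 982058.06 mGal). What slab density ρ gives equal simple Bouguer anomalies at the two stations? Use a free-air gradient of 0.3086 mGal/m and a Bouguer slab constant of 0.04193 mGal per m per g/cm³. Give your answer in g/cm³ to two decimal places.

3.04

Δg_obs = 981709.80 − 982004.83 = -295.03 mGal over Δh = 1956.4 − 329.1 = 1627.3 m
Equal Bouguer anomalies ⇒ Δg_obs + (0.3086 − 0.04193ρ)·Δh = 0
0.3086 − 0.04193ρ = −Δg_obs/Δh = 0.18130
ρ = (0.3086 − 0.18130) / 0.04193 = 3.04 g/cm³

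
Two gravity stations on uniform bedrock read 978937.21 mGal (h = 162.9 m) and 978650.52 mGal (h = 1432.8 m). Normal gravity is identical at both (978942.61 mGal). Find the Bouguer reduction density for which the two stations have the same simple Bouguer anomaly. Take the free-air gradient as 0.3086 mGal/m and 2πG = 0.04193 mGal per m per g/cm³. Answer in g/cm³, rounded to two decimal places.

1.98

Δg_obs = 978650.52 − 978937.21 = -286.69 mGal over Δh = 1432.8 − 162.9 = 1269.9 m
Equal Bouguer anomalies ⇒ Δg_obs + (0.3086 − 0.04193ρ)·Δh = 0
0.3086 − 0.04193ρ = −Δg_obs/Δh = 0.22576
ρ = (0.3086 − 0.22576) / 0.04193 = 1.98 g/cm³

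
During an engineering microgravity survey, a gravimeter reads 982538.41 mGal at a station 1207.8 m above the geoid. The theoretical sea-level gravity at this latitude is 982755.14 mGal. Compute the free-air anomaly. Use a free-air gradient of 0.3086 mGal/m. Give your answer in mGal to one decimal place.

Free-air correction = 0.3086 × 1207.8 = 372.73 mGal
Free-air anomaly = 982538.41 − 982755.14 + (372.73) = 156.00 mGal

156.0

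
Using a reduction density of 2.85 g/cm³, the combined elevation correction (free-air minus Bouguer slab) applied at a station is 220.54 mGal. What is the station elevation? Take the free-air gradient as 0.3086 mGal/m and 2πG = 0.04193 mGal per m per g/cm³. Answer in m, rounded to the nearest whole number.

1166

Combined gradient = 0.3086 − 0.04193 × 2.85 = 0.1890995 mGal/m
h = 220.54 / 0.1890995 = 1166.26 m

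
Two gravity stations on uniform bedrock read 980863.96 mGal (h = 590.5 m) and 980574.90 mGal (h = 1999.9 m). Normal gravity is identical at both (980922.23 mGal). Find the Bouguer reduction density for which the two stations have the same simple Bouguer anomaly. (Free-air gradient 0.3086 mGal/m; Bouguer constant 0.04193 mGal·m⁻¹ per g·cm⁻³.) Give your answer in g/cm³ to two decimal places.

Δg_obs = 980574.90 − 980863.96 = -289.06 mGal over Δh = 1999.9 − 590.5 = 1409.4 m
Equal Bouguer anomalies ⇒ Δg_obs + (0.3086 − 0.04193ρ)·Δh = 0
0.3086 − 0.04193ρ = −Δg_obs/Δh = 0.20509
ρ = (0.3086 − 0.20509) / 0.04193 = 2.47 g/cm³

2.47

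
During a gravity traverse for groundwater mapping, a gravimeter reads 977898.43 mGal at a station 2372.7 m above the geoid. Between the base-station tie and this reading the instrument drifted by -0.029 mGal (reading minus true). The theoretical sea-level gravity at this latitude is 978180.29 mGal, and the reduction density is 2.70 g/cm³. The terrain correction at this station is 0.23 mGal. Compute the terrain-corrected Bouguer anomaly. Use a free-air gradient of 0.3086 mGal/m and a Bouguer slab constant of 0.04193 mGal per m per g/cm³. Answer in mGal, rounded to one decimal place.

182.0

Drift-corrected reading = 977898.43 − (-0.029) = 977898.459 mGal
Free-air correction = 0.3086 × 2372.7 = 732.22 mGal
Free-air anomaly = 977898.459 − 978180.29 + (732.22) = 450.389 mGal
Bouguer slab correction = 0.04193 × 2.70 × 2372.7 = 268.62 mGal
Simple Bouguer anomaly = 450.389 − (268.62) = 181.769 mGal
Complete Bouguer anomaly = 181.769 + 0.23 = 181.999 mGal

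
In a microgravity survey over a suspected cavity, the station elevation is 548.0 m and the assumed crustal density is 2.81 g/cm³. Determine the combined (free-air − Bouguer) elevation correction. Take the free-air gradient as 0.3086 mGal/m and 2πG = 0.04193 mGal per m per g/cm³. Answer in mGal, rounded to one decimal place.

Combined gradient = 0.3086 − 0.04193 × 2.81 = 0.1907767 mGal/m
Combined elevation correction = 0.1907767 × 548.0 = 104.5 mGal

104.5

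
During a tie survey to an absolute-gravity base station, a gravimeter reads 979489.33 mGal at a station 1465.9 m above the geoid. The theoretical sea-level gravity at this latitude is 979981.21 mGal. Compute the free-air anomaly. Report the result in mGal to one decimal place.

Free-air correction = 0.3086 × 1465.9 = 452.38 mGal
Free-air anomaly = 979489.33 − 979981.21 + (452.38) = -39.50 mGal

-39.5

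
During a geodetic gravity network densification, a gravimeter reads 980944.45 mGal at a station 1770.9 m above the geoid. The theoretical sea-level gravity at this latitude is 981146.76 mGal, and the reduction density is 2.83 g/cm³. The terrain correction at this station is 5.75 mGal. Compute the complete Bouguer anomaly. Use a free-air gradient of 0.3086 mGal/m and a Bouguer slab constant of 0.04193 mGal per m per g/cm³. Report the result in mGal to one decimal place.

139.8

Free-air correction = 0.3086 × 1770.9 = 546.50 mGal
Free-air anomaly = 980944.45 − 981146.76 + (546.50) = 344.19 mGal
Bouguer slab correction = 0.04193 × 2.83 × 1770.9 = 210.14 mGal
Simple Bouguer anomaly = 344.19 − (210.14) = 134.05 mGal
Complete Bouguer anomaly = 134.05 + 5.75 = 139.80 mGal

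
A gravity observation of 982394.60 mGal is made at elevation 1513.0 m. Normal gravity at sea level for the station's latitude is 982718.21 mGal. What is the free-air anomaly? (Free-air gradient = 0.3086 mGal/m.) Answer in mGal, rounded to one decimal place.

143.3

Free-air correction = 0.3086 × 1513.0 = 466.91 mGal
Free-air anomaly = 982394.60 − 982718.21 + (466.91) = 143.30 mGal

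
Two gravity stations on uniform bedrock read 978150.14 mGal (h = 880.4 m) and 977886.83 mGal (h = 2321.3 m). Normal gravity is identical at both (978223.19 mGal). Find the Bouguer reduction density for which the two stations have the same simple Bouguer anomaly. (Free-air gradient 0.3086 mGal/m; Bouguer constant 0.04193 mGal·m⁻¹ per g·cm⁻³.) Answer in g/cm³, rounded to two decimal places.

Δg_obs = 977886.83 − 978150.14 = -263.31 mGal over Δh = 2321.3 − 880.4 = 1440.9 m
Equal Bouguer anomalies ⇒ Δg_obs + (0.3086 − 0.04193ρ)·Δh = 0
0.3086 − 0.04193ρ = −Δg_obs/Δh = 0.18274
ρ = (0.3086 − 0.18274) / 0.04193 = 3.00 g/cm³

3.00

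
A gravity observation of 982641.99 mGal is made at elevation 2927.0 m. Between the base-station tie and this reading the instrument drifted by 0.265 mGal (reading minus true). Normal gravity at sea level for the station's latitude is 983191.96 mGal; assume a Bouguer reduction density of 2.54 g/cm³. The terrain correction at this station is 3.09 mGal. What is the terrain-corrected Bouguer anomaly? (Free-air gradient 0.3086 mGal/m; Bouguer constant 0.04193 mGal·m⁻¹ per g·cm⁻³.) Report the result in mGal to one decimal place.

Drift-corrected reading = 982641.99 − (0.265) = 982641.725 mGal
Free-air correction = 0.3086 × 2927.0 = 903.27 mGal
Free-air anomaly = 982641.725 − 983191.96 + (903.27) = 353.035 mGal
Bouguer slab correction = 0.04193 × 2.54 × 2927.0 = 311.73 mGal
Simple Bouguer anomaly = 353.035 − (311.73) = 41.305 mGal
Complete Bouguer anomaly = 41.305 + 3.09 = 44.395 mGal

44.4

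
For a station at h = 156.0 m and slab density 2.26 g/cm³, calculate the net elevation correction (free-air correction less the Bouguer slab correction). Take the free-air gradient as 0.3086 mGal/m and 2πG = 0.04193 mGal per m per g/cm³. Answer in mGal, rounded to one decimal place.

33.4

Combined gradient = 0.3086 − 0.04193 × 2.26 = 0.2138382 mGal/m
Combined elevation correction = 0.2138382 × 156.0 = 33.4 mGal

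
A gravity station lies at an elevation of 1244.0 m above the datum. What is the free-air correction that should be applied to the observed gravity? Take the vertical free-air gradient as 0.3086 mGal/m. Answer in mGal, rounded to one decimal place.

Free-air correction = 0.3086 × 1244.0 = 383.9 mGal

383.9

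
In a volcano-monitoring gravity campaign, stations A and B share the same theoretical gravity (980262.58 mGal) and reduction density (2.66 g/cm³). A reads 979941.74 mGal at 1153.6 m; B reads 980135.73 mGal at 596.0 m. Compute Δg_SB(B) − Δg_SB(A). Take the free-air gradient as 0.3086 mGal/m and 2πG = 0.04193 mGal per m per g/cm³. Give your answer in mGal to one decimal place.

Δg_SB(A) = 979941.74 − 980262.58 + 0.3086×1153.6 − 0.04193×2.66×1153.6 = -93.50 mGal
Δg_SB(B) = 980135.73 − 980262.58 + 0.3086×596.0 − 0.04193×2.66×596.0 = -9.40 mGal
Difference = -9.40 − (-93.50) = 84.10 mGal

84.1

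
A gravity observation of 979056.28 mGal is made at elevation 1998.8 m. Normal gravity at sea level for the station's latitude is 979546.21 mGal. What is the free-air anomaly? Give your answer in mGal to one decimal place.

Free-air correction = 0.3086 × 1998.8 = 616.83 mGal
Free-air anomaly = 979056.28 − 979546.21 + (616.83) = 126.90 mGal

126.9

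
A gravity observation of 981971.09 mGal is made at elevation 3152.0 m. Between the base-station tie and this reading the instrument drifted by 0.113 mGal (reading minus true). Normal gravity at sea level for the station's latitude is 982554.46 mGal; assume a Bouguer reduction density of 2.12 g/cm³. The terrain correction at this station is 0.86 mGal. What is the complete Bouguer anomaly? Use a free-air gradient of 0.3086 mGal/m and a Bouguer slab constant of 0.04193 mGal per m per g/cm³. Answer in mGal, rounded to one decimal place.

109.9

Drift-corrected reading = 981971.09 − (0.113) = 981970.977 mGal
Free-air correction = 0.3086 × 3152.0 = 972.71 mGal
Free-air anomaly = 981970.977 − 982554.46 + (972.71) = 389.227 mGal
Bouguer slab correction = 0.04193 × 2.12 × 3152.0 = 280.19 mGal
Simple Bouguer anomaly = 389.227 − (280.19) = 109.037 mGal
Complete Bouguer anomaly = 109.037 + 0.86 = 109.897 mGal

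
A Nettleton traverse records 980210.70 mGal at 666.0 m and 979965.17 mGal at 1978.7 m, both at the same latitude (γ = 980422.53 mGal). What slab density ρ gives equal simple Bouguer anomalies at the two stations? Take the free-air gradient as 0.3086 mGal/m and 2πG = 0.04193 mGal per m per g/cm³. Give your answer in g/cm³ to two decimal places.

Δg_obs = 979965.17 − 980210.70 = -245.53 mGal over Δh = 1978.7 − 666.0 = 1312.7 m
Equal Bouguer anomalies ⇒ Δg_obs + (0.3086 − 0.04193ρ)·Δh = 0
0.3086 − 0.04193ρ = −Δg_obs/Δh = 0.18704
ρ = (0.3086 − 0.18704) / 0.04193 = 2.90 g/cm³

2.90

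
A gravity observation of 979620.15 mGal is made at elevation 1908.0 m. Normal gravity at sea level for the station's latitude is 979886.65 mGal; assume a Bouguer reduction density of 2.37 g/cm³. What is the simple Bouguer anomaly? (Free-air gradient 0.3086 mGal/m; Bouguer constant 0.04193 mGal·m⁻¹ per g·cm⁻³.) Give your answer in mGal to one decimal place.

Free-air correction = 0.3086 × 1908.0 = 588.81 mGal
Free-air anomaly = 979620.15 − 979886.65 + (588.81) = 322.31 mGal
Bouguer slab correction = 0.04193 × 2.37 × 1908.0 = 189.61 mGal
Simple Bouguer anomaly = 322.31 − (189.61) = 132.70 mGal

132.7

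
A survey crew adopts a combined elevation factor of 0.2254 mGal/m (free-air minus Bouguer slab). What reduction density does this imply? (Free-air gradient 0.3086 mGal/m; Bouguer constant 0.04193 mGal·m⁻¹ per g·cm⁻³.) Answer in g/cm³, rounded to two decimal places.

0.2254 = 0.3086 − 0.04193 × ρ
ρ = (0.3086 − 0.2254) / 0.04193 = 1.98 g/cm³

1.98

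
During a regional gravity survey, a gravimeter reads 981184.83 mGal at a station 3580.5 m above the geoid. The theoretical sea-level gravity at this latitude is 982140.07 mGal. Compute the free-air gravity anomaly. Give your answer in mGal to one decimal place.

149.7

Free-air correction = 0.3086 × 3580.5 = 1104.94 mGal
Free-air anomaly = 981184.83 − 982140.07 + (1104.94) = 149.70 mGal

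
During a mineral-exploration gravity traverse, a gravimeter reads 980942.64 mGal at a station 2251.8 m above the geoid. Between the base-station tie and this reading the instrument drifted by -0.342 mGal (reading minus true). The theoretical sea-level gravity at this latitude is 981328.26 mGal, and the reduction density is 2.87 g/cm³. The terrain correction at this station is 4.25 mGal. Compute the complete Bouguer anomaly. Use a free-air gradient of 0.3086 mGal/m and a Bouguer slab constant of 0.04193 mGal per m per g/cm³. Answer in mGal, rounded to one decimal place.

42.9

Drift-corrected reading = 980942.64 − (-0.342) = 980942.982 mGal
Free-air correction = 0.3086 × 2251.8 = 694.91 mGal
Free-air anomaly = 980942.982 − 981328.26 + (694.91) = 309.632 mGal
Bouguer slab correction = 0.04193 × 2.87 × 2251.8 = 270.98 mGal
Simple Bouguer anomaly = 309.632 − (270.98) = 38.652 mGal
Complete Bouguer anomaly = 38.652 + 4.25 = 42.902 mGal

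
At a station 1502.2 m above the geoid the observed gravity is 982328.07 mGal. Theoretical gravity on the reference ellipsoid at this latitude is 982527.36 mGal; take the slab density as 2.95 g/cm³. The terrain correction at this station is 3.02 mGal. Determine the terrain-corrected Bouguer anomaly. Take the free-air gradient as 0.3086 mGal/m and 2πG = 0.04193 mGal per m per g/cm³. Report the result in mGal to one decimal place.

81.5

Free-air correction = 0.3086 × 1502.2 = 463.58 mGal
Free-air anomaly = 982328.07 − 982527.36 + (463.58) = 264.29 mGal
Bouguer slab correction = 0.04193 × 2.95 × 1502.2 = 185.81 mGal
Simple Bouguer anomaly = 264.29 − (185.81) = 78.48 mGal
Complete Bouguer anomaly = 78.48 + 3.02 = 81.50 mGal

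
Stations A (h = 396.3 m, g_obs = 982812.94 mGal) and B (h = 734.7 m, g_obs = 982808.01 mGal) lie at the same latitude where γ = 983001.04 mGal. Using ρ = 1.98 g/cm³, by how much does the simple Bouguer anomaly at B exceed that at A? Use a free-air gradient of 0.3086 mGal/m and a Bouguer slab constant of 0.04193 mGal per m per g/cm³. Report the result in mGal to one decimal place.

Δg_SB(A) = 982812.94 − 983001.04 + 0.3086×396.3 − 0.04193×1.98×396.3 = -98.70 mGal
Δg_SB(B) = 982808.01 − 983001.04 + 0.3086×734.7 − 0.04193×1.98×734.7 = -27.30 mGal
Difference = -27.30 − (-98.70) = 71.40 mGal

71.4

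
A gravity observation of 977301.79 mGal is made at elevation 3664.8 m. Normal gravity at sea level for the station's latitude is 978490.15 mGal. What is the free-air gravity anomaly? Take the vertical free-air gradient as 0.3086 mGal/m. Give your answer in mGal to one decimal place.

-57.4

Free-air correction = 0.3086 × 3664.8 = 1130.96 mGal
Free-air anomaly = 977301.79 − 978490.15 + (1130.96) = -57.40 mGal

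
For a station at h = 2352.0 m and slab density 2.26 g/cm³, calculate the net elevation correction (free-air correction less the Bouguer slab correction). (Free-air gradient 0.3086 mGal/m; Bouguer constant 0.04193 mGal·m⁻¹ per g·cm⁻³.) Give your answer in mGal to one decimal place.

502.9

Combined gradient = 0.3086 − 0.04193 × 2.26 = 0.2138382 mGal/m
Combined elevation correction = 0.2138382 × 2352.0 = 502.9 mGal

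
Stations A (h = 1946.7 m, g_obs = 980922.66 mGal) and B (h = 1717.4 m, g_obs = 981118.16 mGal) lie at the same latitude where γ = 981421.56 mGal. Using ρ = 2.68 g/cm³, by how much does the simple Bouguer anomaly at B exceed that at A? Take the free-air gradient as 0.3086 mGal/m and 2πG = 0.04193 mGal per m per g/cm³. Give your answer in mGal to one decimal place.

Δg_SB(A) = 980922.66 − 981421.56 + 0.3086×1946.7 − 0.04193×2.68×1946.7 = -116.90 mGal
Δg_SB(B) = 981118.16 − 981421.56 + 0.3086×1717.4 − 0.04193×2.68×1717.4 = 33.60 mGal
Difference = 33.60 − (-116.90) = 150.50 mGal

150.5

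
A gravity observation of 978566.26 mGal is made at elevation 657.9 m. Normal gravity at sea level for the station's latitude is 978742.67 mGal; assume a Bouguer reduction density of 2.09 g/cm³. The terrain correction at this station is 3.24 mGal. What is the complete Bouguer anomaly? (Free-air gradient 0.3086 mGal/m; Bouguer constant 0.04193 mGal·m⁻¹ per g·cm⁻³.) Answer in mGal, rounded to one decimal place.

-27.8

Free-air correction = 0.3086 × 657.9 = 203.03 mGal
Free-air anomaly = 978566.26 − 978742.67 + (203.03) = 26.62 mGal
Bouguer slab correction = 0.04193 × 2.09 × 657.9 = 57.65 mGal
Simple Bouguer anomaly = 26.62 − (57.65) = -31.03 mGal
Complete Bouguer anomaly = -31.03 + 3.24 = -27.79 mGal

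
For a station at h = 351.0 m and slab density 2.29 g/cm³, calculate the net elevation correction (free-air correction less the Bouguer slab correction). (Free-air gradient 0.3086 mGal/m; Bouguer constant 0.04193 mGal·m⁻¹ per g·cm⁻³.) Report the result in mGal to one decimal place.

74.6

Combined gradient = 0.3086 − 0.04193 × 2.29 = 0.2125803 mGal/m
Combined elevation correction = 0.2125803 × 351.0 = 74.6 mGal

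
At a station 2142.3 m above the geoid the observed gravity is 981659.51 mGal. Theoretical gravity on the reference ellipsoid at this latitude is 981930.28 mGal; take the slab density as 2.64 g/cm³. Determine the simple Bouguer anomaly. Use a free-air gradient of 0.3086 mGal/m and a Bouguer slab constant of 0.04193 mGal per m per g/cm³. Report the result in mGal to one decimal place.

153.2

Free-air correction = 0.3086 × 2142.3 = 661.11 mGal
Free-air anomaly = 981659.51 − 981930.28 + (661.11) = 390.34 mGal
Bouguer slab correction = 0.04193 × 2.64 × 2142.3 = 237.14 mGal
Simple Bouguer anomaly = 390.34 − (237.14) = 153.20 mGal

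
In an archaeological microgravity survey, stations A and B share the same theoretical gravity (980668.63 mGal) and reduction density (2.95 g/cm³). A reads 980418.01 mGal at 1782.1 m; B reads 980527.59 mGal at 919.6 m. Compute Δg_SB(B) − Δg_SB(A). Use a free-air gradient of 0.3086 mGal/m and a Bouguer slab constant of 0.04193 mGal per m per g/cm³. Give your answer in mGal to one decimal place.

Δg_SB(A) = 980418.01 − 980668.63 + 0.3086×1782.1 − 0.04193×2.95×1782.1 = 78.90 mGal
Δg_SB(B) = 980527.59 − 980668.63 + 0.3086×919.6 − 0.04193×2.95×919.6 = 29.00 mGal
Difference = 29.00 − (78.90) = -49.90 mGal

-49.9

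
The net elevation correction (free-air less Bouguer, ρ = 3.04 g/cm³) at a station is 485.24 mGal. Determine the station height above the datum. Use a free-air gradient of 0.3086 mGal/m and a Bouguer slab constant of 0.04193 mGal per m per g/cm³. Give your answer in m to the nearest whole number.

Combined gradient = 0.3086 − 0.04193 × 3.04 = 0.1811328 mGal/m
h = 485.24 / 0.1811328 = 2678.92 m

2679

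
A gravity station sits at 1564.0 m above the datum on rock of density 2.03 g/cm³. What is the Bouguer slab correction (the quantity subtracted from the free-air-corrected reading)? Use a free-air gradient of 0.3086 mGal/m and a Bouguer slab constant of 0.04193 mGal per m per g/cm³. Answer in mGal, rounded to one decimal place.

133.1

Bouguer slab correction = 0.04193 × 2.03 × 1564.0 = 133.1 mGal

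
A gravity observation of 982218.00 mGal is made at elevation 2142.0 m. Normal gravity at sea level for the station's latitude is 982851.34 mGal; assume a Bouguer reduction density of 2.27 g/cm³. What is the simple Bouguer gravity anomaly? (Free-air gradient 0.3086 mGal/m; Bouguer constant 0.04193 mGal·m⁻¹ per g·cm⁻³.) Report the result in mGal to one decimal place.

-176.2

Free-air correction = 0.3086 × 2142.0 = 661.02 mGal
Free-air anomaly = 982218.00 − 982851.34 + (661.02) = 27.68 mGal
Bouguer slab correction = 0.04193 × 2.27 × 2142.0 = 203.88 mGal
Simple Bouguer anomaly = 27.68 − (203.88) = -176.20 mGal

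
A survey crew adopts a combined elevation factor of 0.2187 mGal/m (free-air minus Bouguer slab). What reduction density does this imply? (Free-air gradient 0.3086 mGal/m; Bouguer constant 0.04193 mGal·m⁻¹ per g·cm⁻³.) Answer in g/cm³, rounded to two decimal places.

0.2187 = 0.3086 − 0.04193 × ρ
ρ = (0.3086 − 0.2187) / 0.04193 = 2.14 g/cm³

2.14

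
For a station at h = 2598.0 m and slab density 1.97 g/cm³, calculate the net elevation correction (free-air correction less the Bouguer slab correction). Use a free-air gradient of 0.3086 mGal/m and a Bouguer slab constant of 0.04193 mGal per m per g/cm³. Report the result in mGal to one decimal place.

Combined gradient = 0.3086 − 0.04193 × 1.97 = 0.2259979 mGal/m
Combined elevation correction = 0.2259979 × 2598.0 = 587.1 mGal

587.1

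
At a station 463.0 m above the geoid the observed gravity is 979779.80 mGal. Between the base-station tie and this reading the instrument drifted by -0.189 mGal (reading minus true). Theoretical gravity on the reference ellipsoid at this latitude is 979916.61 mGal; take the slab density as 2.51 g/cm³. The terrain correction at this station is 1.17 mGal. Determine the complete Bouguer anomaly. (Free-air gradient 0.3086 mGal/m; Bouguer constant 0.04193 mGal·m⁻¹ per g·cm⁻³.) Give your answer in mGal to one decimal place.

-41.3

Drift-corrected reading = 979779.80 − (-0.189) = 979779.989 mGal
Free-air correction = 0.3086 × 463.0 = 142.88 mGal
Free-air anomaly = 979779.989 − 979916.61 + (142.88) = 6.259 mGal
Bouguer slab correction = 0.04193 × 2.51 × 463.0 = 48.73 mGal
Simple Bouguer anomaly = 6.259 − (48.73) = -42.471 mGal
Complete Bouguer anomaly = -42.471 + 1.17 = -41.301 mGal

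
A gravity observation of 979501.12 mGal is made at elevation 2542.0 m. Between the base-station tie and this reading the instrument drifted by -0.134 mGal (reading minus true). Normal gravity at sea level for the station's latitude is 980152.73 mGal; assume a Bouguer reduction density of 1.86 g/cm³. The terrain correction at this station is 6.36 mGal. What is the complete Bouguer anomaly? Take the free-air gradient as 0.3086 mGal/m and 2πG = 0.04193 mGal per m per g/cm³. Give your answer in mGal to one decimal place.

Drift-corrected reading = 979501.12 − (-0.134) = 979501.254 mGal
Free-air correction = 0.3086 × 2542.0 = 784.46 mGal
Free-air anomaly = 979501.254 − 980152.73 + (784.46) = 132.984 mGal
Bouguer slab correction = 0.04193 × 1.86 × 2542.0 = 198.25 mGal
Simple Bouguer anomaly = 132.984 − (198.25) = -65.266 mGal
Complete Bouguer anomaly = -65.266 + 6.36 = -58.906 mGal

-58.9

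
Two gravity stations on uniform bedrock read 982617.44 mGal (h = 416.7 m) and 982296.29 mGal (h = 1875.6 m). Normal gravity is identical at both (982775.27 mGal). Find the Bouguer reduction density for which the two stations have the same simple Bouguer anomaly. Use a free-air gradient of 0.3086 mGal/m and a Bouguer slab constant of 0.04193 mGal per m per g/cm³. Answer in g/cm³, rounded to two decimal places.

2.11

Δg_obs = 982296.29 − 982617.44 = -321.15 mGal over Δh = 1875.6 − 416.7 = 1458.9 m
Equal Bouguer anomalies ⇒ Δg_obs + (0.3086 − 0.04193ρ)·Δh = 0
0.3086 − 0.04193ρ = −Δg_obs/Δh = 0.22013
ρ = (0.3086 − 0.22013) / 0.04193 = 2.11 g/cm³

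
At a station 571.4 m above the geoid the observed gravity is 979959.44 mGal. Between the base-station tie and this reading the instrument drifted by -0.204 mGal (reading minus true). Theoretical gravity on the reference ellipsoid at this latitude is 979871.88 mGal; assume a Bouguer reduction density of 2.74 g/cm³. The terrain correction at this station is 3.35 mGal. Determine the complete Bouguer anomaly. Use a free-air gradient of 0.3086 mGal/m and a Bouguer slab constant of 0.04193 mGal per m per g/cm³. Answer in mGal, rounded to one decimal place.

201.8

Drift-corrected reading = 979959.44 − (-0.204) = 979959.644 mGal
Free-air correction = 0.3086 × 571.4 = 176.33 mGal
Free-air anomaly = 979959.644 − 979871.88 + (176.33) = 264.094 mGal
Bouguer slab correction = 0.04193 × 2.74 × 571.4 = 65.65 mGal
Simple Bouguer anomaly = 264.094 − (65.65) = 198.444 mGal
Complete Bouguer anomaly = 198.444 + 3.35 = 201.794 mGal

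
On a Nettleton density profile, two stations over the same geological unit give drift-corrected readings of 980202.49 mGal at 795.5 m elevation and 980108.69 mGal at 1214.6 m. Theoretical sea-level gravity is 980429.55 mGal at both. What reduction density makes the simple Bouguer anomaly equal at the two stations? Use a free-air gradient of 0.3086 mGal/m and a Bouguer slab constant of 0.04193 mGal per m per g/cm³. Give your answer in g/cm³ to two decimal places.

Δg_obs = 980108.69 − 980202.49 = -93.80 mGal over Δh = 1214.6 − 795.5 = 419.1 m
Equal Bouguer anomalies ⇒ Δg_obs + (0.3086 − 0.04193ρ)·Δh = 0
0.3086 − 0.04193ρ = −Δg_obs/Δh = 0.22381
ρ = (0.3086 − 0.22381) / 0.04193 = 2.02 g/cm³

2.02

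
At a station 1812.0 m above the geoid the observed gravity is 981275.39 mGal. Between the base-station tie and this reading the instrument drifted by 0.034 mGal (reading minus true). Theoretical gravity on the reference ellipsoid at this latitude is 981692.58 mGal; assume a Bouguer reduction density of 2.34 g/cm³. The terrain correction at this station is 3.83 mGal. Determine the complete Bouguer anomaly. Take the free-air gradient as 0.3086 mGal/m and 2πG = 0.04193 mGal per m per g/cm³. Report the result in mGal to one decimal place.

-32.0

Drift-corrected reading = 981275.39 − (0.034) = 981275.356 mGal
Free-air correction = 0.3086 × 1812.0 = 559.18 mGal
Free-air anomaly = 981275.356 − 981692.58 + (559.18) = 141.956 mGal
Bouguer slab correction = 0.04193 × 2.34 × 1812.0 = 177.79 mGal
Simple Bouguer anomaly = 141.956 − (177.79) = -35.834 mGal
Complete Bouguer anomaly = -35.834 + 3.83 = -32.004 mGal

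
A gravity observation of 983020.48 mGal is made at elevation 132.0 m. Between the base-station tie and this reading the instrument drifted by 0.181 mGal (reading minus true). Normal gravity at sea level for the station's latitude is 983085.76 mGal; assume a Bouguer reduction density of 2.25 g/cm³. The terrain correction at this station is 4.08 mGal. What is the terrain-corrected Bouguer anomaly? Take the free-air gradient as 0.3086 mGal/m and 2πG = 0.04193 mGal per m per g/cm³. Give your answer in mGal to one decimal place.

Drift-corrected reading = 983020.48 − (0.181) = 983020.299 mGal
Free-air correction = 0.3086 × 132.0 = 40.74 mGal
Free-air anomaly = 983020.299 − 983085.76 + (40.74) = -24.721 mGal
Bouguer slab correction = 0.04193 × 2.25 × 132.0 = 12.45 mGal
Simple Bouguer anomaly = -24.721 − (12.45) = -37.171 mGal
Complete Bouguer anomaly = -37.171 + 4.08 = -33.091 mGal

-33.1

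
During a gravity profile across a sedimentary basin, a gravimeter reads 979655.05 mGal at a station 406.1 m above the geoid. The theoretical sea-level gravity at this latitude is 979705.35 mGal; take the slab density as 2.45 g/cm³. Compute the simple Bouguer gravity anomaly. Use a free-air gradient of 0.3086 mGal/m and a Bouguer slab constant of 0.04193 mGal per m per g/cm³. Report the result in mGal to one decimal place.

33.3

Free-air correction = 0.3086 × 406.1 = 125.32 mGal
Free-air anomaly = 979655.05 − 979705.35 + (125.32) = 75.02 mGal
Bouguer slab correction = 0.04193 × 2.45 × 406.1 = 41.72 mGal
Simple Bouguer anomaly = 75.02 − (41.72) = 33.30 mGal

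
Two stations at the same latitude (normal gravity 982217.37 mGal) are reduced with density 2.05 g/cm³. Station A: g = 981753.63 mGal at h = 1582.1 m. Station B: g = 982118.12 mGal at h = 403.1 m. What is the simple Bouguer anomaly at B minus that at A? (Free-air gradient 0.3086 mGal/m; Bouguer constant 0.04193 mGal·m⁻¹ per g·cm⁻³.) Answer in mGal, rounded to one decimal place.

Δg_SB(A) = 981753.63 − 982217.37 + 0.3086×1582.1 − 0.04193×2.05×1582.1 = -111.50 mGal
Δg_SB(B) = 982118.12 − 982217.37 + 0.3086×403.1 − 0.04193×2.05×403.1 = -9.50 mGal
Difference = -9.50 − (-111.50) = 102.00 mGal

102.0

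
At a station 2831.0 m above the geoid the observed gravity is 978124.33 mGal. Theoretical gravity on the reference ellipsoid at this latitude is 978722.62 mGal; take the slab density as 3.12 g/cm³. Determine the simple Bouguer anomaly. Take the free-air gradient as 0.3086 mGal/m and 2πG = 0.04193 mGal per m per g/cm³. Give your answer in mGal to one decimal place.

-95.0

Free-air correction = 0.3086 × 2831.0 = 873.65 mGal
Free-air anomaly = 978124.33 − 978722.62 + (873.65) = 275.36 mGal
Bouguer slab correction = 0.04193 × 3.12 × 2831.0 = 370.36 mGal
Simple Bouguer anomaly = 275.36 − (370.36) = -95.00 mGal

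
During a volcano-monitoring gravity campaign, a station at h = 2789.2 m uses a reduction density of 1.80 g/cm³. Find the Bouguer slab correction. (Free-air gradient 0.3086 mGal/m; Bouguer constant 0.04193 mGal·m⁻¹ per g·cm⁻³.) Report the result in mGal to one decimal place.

Bouguer slab correction = 0.04193 × 1.80 × 2789.2 = 210.5 mGal

210.5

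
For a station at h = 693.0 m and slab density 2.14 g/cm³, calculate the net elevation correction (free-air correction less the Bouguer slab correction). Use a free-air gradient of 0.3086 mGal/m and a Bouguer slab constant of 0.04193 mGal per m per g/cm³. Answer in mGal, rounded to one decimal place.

Combined gradient = 0.3086 − 0.04193 × 2.14 = 0.2188698 mGal/m
Combined elevation correction = 0.2188698 × 693.0 = 151.7 mGal

151.7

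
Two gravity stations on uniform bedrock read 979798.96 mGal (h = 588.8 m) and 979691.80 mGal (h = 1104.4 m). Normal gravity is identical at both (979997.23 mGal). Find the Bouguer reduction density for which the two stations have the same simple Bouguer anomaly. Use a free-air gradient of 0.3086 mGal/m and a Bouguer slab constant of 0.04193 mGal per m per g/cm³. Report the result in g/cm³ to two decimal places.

2.40

Δg_obs = 979691.80 − 979798.96 = -107.16 mGal over Δh = 1104.4 − 588.8 = 515.6 m
Equal Bouguer anomalies ⇒ Δg_obs + (0.3086 − 0.04193ρ)·Δh = 0
0.3086 − 0.04193ρ = −Δg_obs/Δh = 0.20784
ρ = (0.3086 − 0.20784) / 0.04193 = 2.40 g/cm³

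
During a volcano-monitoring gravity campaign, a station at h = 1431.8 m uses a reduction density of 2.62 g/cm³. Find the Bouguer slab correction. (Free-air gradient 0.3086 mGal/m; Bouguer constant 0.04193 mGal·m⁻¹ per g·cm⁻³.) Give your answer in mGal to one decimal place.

157.3

Bouguer slab correction = 0.04193 × 2.62 × 1431.8 = 157.3 mGal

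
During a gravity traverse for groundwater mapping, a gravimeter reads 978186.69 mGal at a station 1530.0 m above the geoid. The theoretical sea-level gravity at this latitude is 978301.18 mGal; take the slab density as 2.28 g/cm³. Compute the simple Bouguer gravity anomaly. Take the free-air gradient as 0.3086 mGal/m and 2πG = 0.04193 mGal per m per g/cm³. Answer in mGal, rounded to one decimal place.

Free-air correction = 0.3086 × 1530.0 = 472.16 mGal
Free-air anomaly = 978186.69 − 978301.18 + (472.16) = 357.67 mGal
Bouguer slab correction = 0.04193 × 2.28 × 1530.0 = 146.27 mGal
Simple Bouguer anomaly = 357.67 − (146.27) = 211.40 mGal

211.4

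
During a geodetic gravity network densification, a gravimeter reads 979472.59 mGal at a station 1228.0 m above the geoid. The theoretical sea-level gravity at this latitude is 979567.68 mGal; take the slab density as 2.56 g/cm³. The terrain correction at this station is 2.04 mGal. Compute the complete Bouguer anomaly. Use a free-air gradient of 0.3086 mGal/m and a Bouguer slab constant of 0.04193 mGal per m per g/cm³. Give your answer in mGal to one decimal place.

154.1

Free-air correction = 0.3086 × 1228.0 = 378.96 mGal
Free-air anomaly = 979472.59 − 979567.68 + (378.96) = 283.87 mGal
Bouguer slab correction = 0.04193 × 2.56 × 1228.0 = 131.81 mGal
Simple Bouguer anomaly = 283.87 − (131.81) = 152.06 mGal
Complete Bouguer anomaly = 152.06 + 2.04 = 154.10 mGal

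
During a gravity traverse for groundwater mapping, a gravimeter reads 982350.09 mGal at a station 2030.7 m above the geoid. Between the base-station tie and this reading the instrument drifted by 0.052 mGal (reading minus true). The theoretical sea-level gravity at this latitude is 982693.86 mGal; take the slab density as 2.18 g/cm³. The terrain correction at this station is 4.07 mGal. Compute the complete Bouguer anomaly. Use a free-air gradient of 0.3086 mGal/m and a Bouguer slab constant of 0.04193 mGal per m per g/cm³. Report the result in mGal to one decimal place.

101.3

Drift-corrected reading = 982350.09 − (0.052) = 982350.038 mGal
Free-air correction = 0.3086 × 2030.7 = 626.67 mGal
Free-air anomaly = 982350.038 − 982693.86 + (626.67) = 282.848 mGal
Bouguer slab correction = 0.04193 × 2.18 × 2030.7 = 185.62 mGal
Simple Bouguer anomaly = 282.848 − (185.62) = 97.228 mGal
Complete Bouguer anomaly = 97.228 + 4.07 = 101.298 mGal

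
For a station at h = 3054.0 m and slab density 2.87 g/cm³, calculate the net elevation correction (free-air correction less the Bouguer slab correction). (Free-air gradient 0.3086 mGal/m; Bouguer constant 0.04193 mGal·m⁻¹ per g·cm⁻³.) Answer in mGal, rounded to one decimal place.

Combined gradient = 0.3086 − 0.04193 × 2.87 = 0.1882609 mGal/m
Combined elevation correction = 0.1882609 × 3054.0 = 574.9 mGal

574.9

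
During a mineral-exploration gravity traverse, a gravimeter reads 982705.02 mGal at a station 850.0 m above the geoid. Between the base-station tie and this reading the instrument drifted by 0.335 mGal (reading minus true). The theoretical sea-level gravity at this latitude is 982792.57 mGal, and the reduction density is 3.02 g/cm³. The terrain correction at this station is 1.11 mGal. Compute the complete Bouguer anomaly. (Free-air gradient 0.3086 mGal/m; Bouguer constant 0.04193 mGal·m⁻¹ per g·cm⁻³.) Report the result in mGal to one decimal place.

67.9

Drift-corrected reading = 982705.02 − (0.335) = 982704.685 mGal
Free-air correction = 0.3086 × 850.0 = 262.31 mGal
Free-air anomaly = 982704.685 − 982792.57 + (262.31) = 174.425 mGal
Bouguer slab correction = 0.04193 × 3.02 × 850.0 = 107.63 mGal
Simple Bouguer anomaly = 174.425 − (107.63) = 66.795 mGal
Complete Bouguer anomaly = 66.795 + 1.11 = 67.905 mGal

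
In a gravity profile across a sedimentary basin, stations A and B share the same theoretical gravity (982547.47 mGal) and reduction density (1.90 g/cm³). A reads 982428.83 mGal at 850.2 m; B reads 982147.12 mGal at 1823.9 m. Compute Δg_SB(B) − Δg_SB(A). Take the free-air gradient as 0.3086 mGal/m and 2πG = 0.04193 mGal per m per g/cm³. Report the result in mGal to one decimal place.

-58.8

Δg_SB(A) = 982428.83 − 982547.47 + 0.3086×850.2 − 0.04193×1.90×850.2 = 76.00 mGal
Δg_SB(B) = 982147.12 − 982547.47 + 0.3086×1823.9 − 0.04193×1.90×1823.9 = 17.20 mGal
Difference = 17.20 − (76.00) = -58.80 mGal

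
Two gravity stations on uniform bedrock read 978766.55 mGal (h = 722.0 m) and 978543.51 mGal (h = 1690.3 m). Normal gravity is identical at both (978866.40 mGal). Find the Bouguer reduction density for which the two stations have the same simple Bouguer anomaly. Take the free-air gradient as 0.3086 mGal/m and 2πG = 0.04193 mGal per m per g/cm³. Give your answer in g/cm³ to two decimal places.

1.87

Δg_obs = 978543.51 − 978766.55 = -223.04 mGal over Δh = 1690.3 − 722.0 = 968.3 m
Equal Bouguer anomalies ⇒ Δg_obs + (0.3086 − 0.04193ρ)·Δh = 0
0.3086 − 0.04193ρ = −Δg_obs/Δh = 0.23034
ρ = (0.3086 − 0.23034) / 0.04193 = 1.87 g/cm³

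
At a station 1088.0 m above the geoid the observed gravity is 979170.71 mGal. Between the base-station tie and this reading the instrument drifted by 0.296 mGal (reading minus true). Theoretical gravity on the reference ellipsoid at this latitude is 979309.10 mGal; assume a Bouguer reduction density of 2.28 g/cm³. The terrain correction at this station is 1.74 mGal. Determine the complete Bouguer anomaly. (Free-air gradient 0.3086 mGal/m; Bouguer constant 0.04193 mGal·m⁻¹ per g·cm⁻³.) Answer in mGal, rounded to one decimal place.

94.8

Drift-corrected reading = 979170.71 − (0.296) = 979170.414 mGal
Free-air correction = 0.3086 × 1088.0 = 335.76 mGal
Free-air anomaly = 979170.414 − 979309.10 + (335.76) = 197.074 mGal
Bouguer slab correction = 0.04193 × 2.28 × 1088.0 = 104.01 mGal
Simple Bouguer anomaly = 197.074 − (104.01) = 93.064 mGal
Complete Bouguer anomaly = 93.064 + 1.74 = 94.804 mGal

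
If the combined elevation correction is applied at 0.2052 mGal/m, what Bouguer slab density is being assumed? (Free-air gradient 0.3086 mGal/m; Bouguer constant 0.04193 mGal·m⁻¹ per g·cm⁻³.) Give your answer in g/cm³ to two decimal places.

0.2052 = 0.3086 − 0.04193 × ρ
ρ = (0.3086 − 0.2052) / 0.04193 = 2.47 g/cm³

2.47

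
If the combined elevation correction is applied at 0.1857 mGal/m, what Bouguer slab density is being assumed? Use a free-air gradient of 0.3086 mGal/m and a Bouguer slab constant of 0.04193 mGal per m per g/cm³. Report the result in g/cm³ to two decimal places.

2.93

0.1857 = 0.3086 − 0.04193 × ρ
ρ = (0.3086 − 0.1857) / 0.04193 = 2.93 g/cm³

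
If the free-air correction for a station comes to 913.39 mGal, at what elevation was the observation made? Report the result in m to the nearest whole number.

2960

h = 913.39 / 0.3086 = 2959.79 m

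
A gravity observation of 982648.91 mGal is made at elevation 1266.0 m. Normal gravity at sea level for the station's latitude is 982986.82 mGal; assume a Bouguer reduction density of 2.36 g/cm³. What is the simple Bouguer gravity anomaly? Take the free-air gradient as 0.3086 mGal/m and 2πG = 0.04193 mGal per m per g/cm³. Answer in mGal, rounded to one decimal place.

-72.5

Free-air correction = 0.3086 × 1266.0 = 390.69 mGal
Free-air anomaly = 982648.91 − 982986.82 + (390.69) = 52.78 mGal
Bouguer slab correction = 0.04193 × 2.36 × 1266.0 = 125.28 mGal
Simple Bouguer anomaly = 52.78 − (125.28) = -72.50 mGal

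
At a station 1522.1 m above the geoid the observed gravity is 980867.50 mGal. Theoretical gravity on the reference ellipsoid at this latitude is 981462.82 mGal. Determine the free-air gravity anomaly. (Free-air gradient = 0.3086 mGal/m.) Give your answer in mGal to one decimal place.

-125.6

Free-air correction = 0.3086 × 1522.1 = 469.72 mGal
Free-air anomaly = 980867.50 − 981462.82 + (469.72) = -125.60 mGal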